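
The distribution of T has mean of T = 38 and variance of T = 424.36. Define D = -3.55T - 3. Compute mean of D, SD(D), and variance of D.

mean of D = -137.9, SD(D) = 73.13, variance of D = 5347.9969

D = -3.55T - 3 is linear with a = -3.55, b = -3.
mean of D = a·mean of T + b = (-3.55)·38 + (-3) = -137.9.
SD(T) = √424.36 = 20.6.
SD(D) = |a|·SD(T) = |-3.55|·20.6 = 73.13.
variance of D = a²·variance of T = (-3.55)²·424.36 = 5347.9969 (the additive constant -3 does not affect variance).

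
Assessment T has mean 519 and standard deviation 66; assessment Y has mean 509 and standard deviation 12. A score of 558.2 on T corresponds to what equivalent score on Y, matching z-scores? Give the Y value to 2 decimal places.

z = (558.2 − 519)/66 ≈ 0.5939.
Y = 509 + z·12 = 509 + (558.2 − 519)·12/66 ≈ 516.13.

Y = 516.13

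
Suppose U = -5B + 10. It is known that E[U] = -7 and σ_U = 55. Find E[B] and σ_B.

From U = -5B + 10: E[U] = a·E[B] + b, so E[B] = (E[U] − b)/a = (-7 − 10)/(-5) = 3.4.
σ_U = |a|·σ_B, so σ_B = 55/|-5| = 11.

E[B] = 3.4, σ_B = 11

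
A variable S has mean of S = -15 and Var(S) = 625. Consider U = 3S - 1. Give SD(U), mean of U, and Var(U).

SD(U) = 75, mean of U = -46, Var(U) = 5625

U = 3S - 1 is linear with a = 3, b = -1.
SD(S) = √625 = 25.
SD(U) = |a|·SD(S) = |3|·25 = 75.
mean of U = a·mean of S + b = 3·(-15) + (-1) = -46.
Var(U) = a²·Var(S) = 3²·625 = 5625 (the additive constant -1 does not affect variance).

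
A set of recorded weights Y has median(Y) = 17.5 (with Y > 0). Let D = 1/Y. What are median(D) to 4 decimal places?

1/Y is monotone on this domain, so median(D) = 1/(17.5) ≈ 0.0571.

median(D) = 0.0571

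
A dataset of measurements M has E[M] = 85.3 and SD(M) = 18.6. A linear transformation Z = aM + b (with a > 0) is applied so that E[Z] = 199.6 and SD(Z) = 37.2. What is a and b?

a = 2, b = 29

SD(Z) = a·SD(M) (a > 0), so a = 37.2/18.6 = 2.
E[Z] = a·E[M] + b, so b = 199.6 − 2·85.3 = 29.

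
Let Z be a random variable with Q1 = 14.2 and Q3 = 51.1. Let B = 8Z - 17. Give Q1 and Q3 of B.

a = 8 > 0: Q1(B) = a·Q1(Z)+b = 96.6, Q3(B) = a·Q3(Z)+b = 391.8.

Q1(B) = 96.6, Q3(B) = 391.8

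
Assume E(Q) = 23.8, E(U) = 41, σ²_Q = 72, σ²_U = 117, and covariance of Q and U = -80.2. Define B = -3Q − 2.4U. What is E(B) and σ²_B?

E(B) = (-3)·E(Q) + (-2.4)·E(U) = (-3)·23.8 + (-2.4)·41 = -169.8.
σ²_B = a²·σ²_Q + b²·σ²_U + 2ab·covariance of Q and U with a = -3, b = -2.4.
= (-3)²·72 + (-2.4)²·117 + 2·(-3)·(-2.4)·(-80.2)
= 648 + 673.92 + (-1154.88) = 167.04.

E(B) = -169.8, σ²_B = 167.04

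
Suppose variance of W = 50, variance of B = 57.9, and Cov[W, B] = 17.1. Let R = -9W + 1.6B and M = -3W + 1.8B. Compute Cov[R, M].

Cov[R, M] = 1157.652

By bilinearity, Cov[R, M] = ac·variance of W + bd·variance of B + (ad+bc)·Cov[W, B], with a=-9, b=1.6, c=-3, d=1.8.
ac·variance of W = (-9)·(-3)·50 = 1350
bd·variance of B = 1.6·1.8·57.9 = 166.752
(ad+bc)·Cov[W, B] = (-21)·17.1 = -359.1
Cov[R, M] = 1350 + 166.752 + (-359.1) = 1157.652.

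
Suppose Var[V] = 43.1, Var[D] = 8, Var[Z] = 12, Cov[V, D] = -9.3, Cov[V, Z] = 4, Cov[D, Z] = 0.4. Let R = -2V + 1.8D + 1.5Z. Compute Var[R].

Var[R] = a²·Var[V] + b²·Var[D] + c²·Var[Z] + 2ab·Cov[V, D] + 2ac·Cov[V, Z] + 2bc·Cov[D, Z], with a = -2, b = 1.8, c = 1.5.
= 172.4 + 25.92 + 27 + 66.96 + (-24) + 2.16
= 270.44.

Var[R] = 270.44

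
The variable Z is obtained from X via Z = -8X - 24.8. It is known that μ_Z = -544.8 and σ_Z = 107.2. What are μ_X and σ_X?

μ_X = 65, σ_X = 13.4

From Z = -8X - 24.8: μ_Z = a·μ_X + b, so μ_X = (μ_Z − b)/a = (-544.8 − (-24.8))/(-8) = 65.
σ_Z = |a|·σ_X, so σ_X = 107.2/|-8| = 13.4.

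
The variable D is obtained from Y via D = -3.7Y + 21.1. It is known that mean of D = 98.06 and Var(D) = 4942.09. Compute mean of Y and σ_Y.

From D = -3.7Y + 21.1: mean of D = a·mean of Y + b, so mean of Y = (mean of D − b)/a = (98.06 − 21.1)/(-3.7) = -20.8.
σ_D = √4942.09 = 70.3.
σ_D = |a|·σ_Y, so σ_Y = 70.3/|-3.7| = 19.

mean of Y = -20.8, σ_Y = 19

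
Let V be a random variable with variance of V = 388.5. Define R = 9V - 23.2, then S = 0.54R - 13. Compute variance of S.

variance of R = 9²·388.5 = 31468.5.
variance of S = 0.54²·31468.5 = 9176.2146.

variance of S = 9176.2146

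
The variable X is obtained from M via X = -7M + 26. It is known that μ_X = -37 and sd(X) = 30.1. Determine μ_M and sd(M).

μ_M = 9, sd(M) = 4.3

From X = -7M + 26: μ_X = a·μ_M + b, so μ_M = (μ_X − b)/a = (-37 − 26)/(-7) = 9.
sd(X) = |a|·sd(M), so sd(M) = 30.1/|-7| = 4.3.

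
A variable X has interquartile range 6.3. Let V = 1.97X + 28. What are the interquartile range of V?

Under V = aX + b, IQR(V) = |a|·IQR(X) = |1.97|·6.3 = 12.411 (shifts cancel; spread scales by |a|).

IQR(V) = 12.411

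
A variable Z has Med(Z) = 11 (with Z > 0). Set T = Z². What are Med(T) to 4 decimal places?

Med(T) = 121

Z² is monotone on this domain, so Med(T) = square(11) = 121.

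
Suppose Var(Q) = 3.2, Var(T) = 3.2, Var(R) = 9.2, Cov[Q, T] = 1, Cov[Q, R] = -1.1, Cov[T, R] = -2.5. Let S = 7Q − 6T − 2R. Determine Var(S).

Var(S) = a²·Var(Q) + b²·Var(T) + c²·Var(R) + 2ab·Cov[Q, T] + 2ac·Cov[Q, R] + 2bc·Cov[T, R], with a = 7, b = -6, c = -2.
= 156.8 + 115.2 + 36.8 + (-84) + 30.8 + (-60)
= 195.6.

Var(S) = 195.6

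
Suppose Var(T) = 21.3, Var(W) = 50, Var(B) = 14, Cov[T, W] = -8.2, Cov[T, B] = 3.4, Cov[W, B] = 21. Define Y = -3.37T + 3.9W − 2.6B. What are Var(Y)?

Var(Y) = a²·Var(T) + b²·Var(W) + c²·Var(B) + 2ab·Cov[T, W] + 2ac·Cov[T, B] + 2bc·Cov[W, B], with a = -3.37, b = 3.9, c = -2.6.
= 241.90197 + 760.5 + 94.64 + 215.5452 + 59.5816 + (-425.88)
= 946.28877.

Var(Y) = 946.28877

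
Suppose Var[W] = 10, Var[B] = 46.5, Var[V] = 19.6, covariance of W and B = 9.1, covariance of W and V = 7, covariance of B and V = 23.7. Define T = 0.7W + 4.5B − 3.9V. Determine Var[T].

Var[T] = 431.881

Var[T] = a²·Var[W] + b²·Var[B] + c²·Var[V] + 2ab·covariance of W and B + 2ac·covariance of W and V + 2bc·covariance of B and V, with a = 0.7, b = 4.5, c = -3.9.
= 4.9 + 941.625 + 298.116 + 57.33 + (-38.22) + (-831.87)
= 431.881.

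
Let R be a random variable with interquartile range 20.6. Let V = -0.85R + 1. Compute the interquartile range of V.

Under V = aR + b, IQR(V) = |a|·IQR(R) = |-0.85|·20.6 = 17.51 (shifts cancel; spread scales by |a|).

IQR(V) = 17.51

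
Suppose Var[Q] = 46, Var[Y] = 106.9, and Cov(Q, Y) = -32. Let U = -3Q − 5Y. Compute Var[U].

Var[U] = 2126.5

Var[U] = a²·Var[Q] + b²·Var[Y] + 2ab·Cov(Q, Y) with a = -3, b = -5.
= (-3)²·46 + (-5)²·106.9 + 2·(-3)·(-5)·(-32)
= 414 + 2672.5 + (-960) = 2126.5.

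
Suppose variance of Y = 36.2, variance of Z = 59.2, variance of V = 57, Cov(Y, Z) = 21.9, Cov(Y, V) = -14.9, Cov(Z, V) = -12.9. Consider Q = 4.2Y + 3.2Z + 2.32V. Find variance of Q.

variance of Q = 1658.3344

variance of Q = a²·variance of Y + b²·variance of Z + c²·variance of V + 2ab·Cov(Y, Z) + 2ac·Cov(Y, V) + 2bc·Cov(Z, V), with a = 4.2, b = 3.2, c = 2.32.
= 638.568 + 606.208 + 306.7968 + 588.672 + (-290.3712) + (-191.5392)
= 1658.3344.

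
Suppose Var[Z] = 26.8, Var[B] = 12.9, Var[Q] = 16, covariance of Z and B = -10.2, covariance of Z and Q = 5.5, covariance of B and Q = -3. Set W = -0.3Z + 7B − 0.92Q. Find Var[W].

Var[W] = 732.5704

Var[W] = a²·Var[Z] + b²·Var[B] + c²·Var[Q] + 2ab·covariance of Z and B + 2ac·covariance of Z and Q + 2bc·covariance of B and Q, with a = -0.3, b = 7, c = -0.92.
= 2.412 + 632.1 + 13.5424 + 42.84 + 3.036 + 38.64
= 732.5704.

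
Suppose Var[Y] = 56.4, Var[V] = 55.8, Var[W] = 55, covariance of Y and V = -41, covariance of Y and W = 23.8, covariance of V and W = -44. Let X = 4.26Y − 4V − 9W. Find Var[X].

Var[X] = 2775.62064

Var[X] = a²·Var[Y] + b²·Var[V] + c²·Var[W] + 2ab·covariance of Y and V + 2ac·covariance of Y and W + 2bc·covariance of V and W, with a = 4.26, b = -4, c = -9.
= 1023.52464 + 892.8 + 4455 + 1397.28 + (-1824.984) + (-3168)
= 2775.62064.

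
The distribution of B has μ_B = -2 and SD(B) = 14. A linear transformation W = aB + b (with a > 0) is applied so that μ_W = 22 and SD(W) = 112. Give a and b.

SD(W) = a·SD(B) (a > 0), so a = 112/14 = 8.
μ_W = a·μ_B + b, so b = 22 − 8·(-2) = 38.

a = 8, b = 38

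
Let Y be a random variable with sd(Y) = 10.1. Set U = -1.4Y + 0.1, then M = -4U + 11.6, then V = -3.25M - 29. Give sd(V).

sd(U) = |-1.4|·10.1 = 14.14.
sd(M) = |-4|·14.14 = 56.56.
sd(V) = |-3.25|·56.56 = 183.82.

sd(V) = 183.82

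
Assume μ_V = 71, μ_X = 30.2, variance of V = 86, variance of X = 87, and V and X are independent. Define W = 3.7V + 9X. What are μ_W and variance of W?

μ_W = 3.7·μ_V + 9·μ_X = 3.7·71 + 9·30.2 = 534.5.
variance of W = a²·variance of V + b²·variance of X + 2ab·covariance of V and X with a = 3.7, b = 9.
Independence gives covariance of V and X = 0.
= 3.7²·86 + 9²·87 + 2·3.7·9·0
= 1177.34 + 7047 + 0 = 8224.34.

μ_W = 534.5, variance of W = 8224.34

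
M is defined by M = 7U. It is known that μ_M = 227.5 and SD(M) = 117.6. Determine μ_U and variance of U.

μ_U = 32.5, variance of U = 282.24

From M = 7U: μ_M = a·μ_U + b, so μ_U = (μ_M − b)/a = (227.5 − 0)/7 = 32.5.
variance of M = 117.6² = 13829.76.
variance of M = a²·variance of U, so variance of U = 13829.76/7² = 282.24.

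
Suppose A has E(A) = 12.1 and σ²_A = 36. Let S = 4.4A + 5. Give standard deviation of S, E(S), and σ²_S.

S = 4.4A + 5 is linear with a = 4.4, b = 5.
standard deviation of A = √36 = 6.
standard deviation of S = |a|·standard deviation of A = |4.4|·6 = 26.4.
E(S) = a·E(A) + b = 4.4·12.1 + 5 = 58.24.
σ²_S = a²·σ²_A = 4.4²·36 = 696.96 (the additive constant 5 does not affect variance).

standard deviation of S = 26.4, E(S) = 58.24, σ²_S = 696.96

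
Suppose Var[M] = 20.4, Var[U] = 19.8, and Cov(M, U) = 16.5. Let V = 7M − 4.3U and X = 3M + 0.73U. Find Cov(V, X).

Cov(V, X) = 237.7128

By bilinearity, Cov(V, X) = ac·Var[M] + bd·Var[U] + (ad+bc)·Cov(M, U), with a=7, b=-4.3, c=3, d=0.73.
ac·Var[M] = 7·3·20.4 = 428.4
bd·Var[U] = (-4.3)·0.73·19.8 = -62.1522
(ad+bc)·Cov(M, U) = (-7.79)·16.5 = -128.535
Cov(V, X) = 428.4 + (-62.1522) + (-128.535) = 237.7128.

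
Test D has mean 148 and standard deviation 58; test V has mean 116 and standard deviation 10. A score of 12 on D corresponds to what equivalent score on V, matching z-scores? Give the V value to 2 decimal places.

z = (12 − 148)/58 ≈ -2.3448.
V = 116 + z·10 = 116 + (12 − 148)·10/58 ≈ 92.55.

V = 92.55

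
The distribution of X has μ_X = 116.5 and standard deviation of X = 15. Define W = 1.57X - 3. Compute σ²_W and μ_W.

σ²_W = 554.6025, μ_W = 179.905

W = 1.57X - 3 is linear with a = 1.57, b = -3.
σ²_X = 15² = 225.
σ²_W = a²·σ²_X = 1.57²·225 = 554.6025 (the additive constant -3 does not affect variance).
μ_W = a·μ_X + b = 1.57·116.5 + (-3) = 179.905.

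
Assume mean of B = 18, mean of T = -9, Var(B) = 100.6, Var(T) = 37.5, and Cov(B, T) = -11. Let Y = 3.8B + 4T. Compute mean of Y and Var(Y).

mean of Y = 3.8·mean of B + 4·mean of T = 3.8·18 + 4·(-9) = 32.4.
Var(Y) = a²·Var(B) + b²·Var(T) + 2ab·Cov(B, T) with a = 3.8, b = 4.
= 3.8²·100.6 + 4²·37.5 + 2·3.8·4·(-11)
= 1452.664 + 600 + (-334.4) = 1718.264.

mean of Y = 32.4, Var(Y) = 1718.264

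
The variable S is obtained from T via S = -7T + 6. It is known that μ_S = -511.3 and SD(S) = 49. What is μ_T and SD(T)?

From S = -7T + 6: μ_S = a·μ_T + b, so μ_T = (μ_S − b)/a = (-511.3 − 6)/(-7) = 73.9.
SD(S) = |a|·SD(T), so SD(T) = 49/|-7| = 7.

μ_T = 73.9, SD(T) = 7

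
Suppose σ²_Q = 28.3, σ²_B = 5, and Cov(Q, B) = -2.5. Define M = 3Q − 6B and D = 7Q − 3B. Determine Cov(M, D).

By bilinearity, Cov(M, D) = ac·σ²_Q + bd·σ²_B + (ad+bc)·Cov(Q, B), with a=3, b=-6, c=7, d=-3.
ac·σ²_Q = 3·7·28.3 = 594.3
bd·σ²_B = (-6)·(-3)·5 = 90
(ad+bc)·Cov(Q, B) = (-51)·(-2.5) = 127.5
Cov(M, D) = 594.3 + 90 + 127.5 = 811.8.

Cov(M, D) = 811.8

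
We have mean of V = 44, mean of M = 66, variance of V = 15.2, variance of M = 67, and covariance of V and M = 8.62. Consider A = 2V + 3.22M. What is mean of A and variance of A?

mean of A = 2·mean of V + 3.22·mean of M = 2·44 + 3.22·66 = 300.52.
variance of A = a²·variance of V + b²·variance of M + 2ab·covariance of V and M with a = 2, b = 3.22.
= 2²·15.2 + 3.22²·67 + 2·2·3.22·8.62
= 60.8 + 694.6828 + 111.0256 = 866.5084.

mean of A = 300.52, variance of A = 866.5084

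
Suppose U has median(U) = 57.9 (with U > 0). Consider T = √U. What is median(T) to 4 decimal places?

√U is monotone on this domain, so median(T) = √(57.9) ≈ 7.6092.

median(T) = 7.6092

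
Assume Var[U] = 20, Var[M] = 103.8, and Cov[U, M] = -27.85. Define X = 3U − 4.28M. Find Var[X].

Var[X] = a²·Var[U] + b²·Var[M] + 2ab·Cov[U, M] with a = 3, b = -4.28.
= 3²·20 + (-4.28)²·103.8 + 2·3·(-4.28)·(-27.85)
= 180 + 1901.44992 + 715.188 = 2796.63792.

Var[X] = 2796.63792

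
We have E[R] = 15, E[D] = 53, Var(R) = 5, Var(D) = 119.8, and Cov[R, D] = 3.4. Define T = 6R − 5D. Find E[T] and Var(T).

E[T] = 6·E[R] + (-5)·E[D] = 6·15 + (-5)·53 = -175.
Var(T) = a²·Var(R) + b²·Var(D) + 2ab·Cov[R, D] with a = 6, b = -5.
= 6²·5 + (-5)²·119.8 + 2·6·(-5)·3.4
= 180 + 2995 + (-204) = 2971.

E[T] = -175, Var(T) = 2971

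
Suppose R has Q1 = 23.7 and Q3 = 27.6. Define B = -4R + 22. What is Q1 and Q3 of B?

a = -4 < 0 reverses order: Q1(B) comes from Q3(R), Q3(B) from Q1(R).
Q1(B) = (-4)·27.6 + 22 = -88.4; Q3(B) = (-4)·23.7 + 22 = -72.8.

Q1(B) = -88.4, Q3(B) = -72.8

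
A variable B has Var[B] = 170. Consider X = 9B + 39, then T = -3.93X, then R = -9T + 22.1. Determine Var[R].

Var[R] = 17226778.113

Var[X] = 9²·170 = 13770.
Var[T] = (-3.93)²·13770 = 212676.273.
Var[R] = (-9)²·212676.273 = 17226778.113.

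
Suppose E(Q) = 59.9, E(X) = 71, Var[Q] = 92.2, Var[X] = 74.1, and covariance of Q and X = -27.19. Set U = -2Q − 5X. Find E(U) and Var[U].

E(U) = -474.8, Var[U] = 1677.5

E(U) = (-2)·E(Q) + (-5)·E(X) = (-2)·59.9 + (-5)·71 = -474.8.
Var[U] = a²·Var[Q] + b²·Var[X] + 2ab·covariance of Q and X with a = -2, b = -5.
= (-2)²·92.2 + (-5)²·74.1 + 2·(-2)·(-5)·(-27.19)
= 368.8 + 1852.5 + (-543.8) = 1677.5.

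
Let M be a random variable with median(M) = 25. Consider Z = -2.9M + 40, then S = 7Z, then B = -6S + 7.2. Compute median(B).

median(Z) = (-2.9)·25 + 40 = -32.5.
median(S) = 7·(-32.5) = -227.5.
median(B) = (-6)·(-227.5) + 7.2 = 1372.2.

median(B) = 1372.2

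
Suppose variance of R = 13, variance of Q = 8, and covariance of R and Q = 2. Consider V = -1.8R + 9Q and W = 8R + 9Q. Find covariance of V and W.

By bilinearity, covariance of V and W = ac·variance of R + bd·variance of Q + (ad+bc)·covariance of R and Q, with a=-1.8, b=9, c=8, d=9.
ac·variance of R = (-1.8)·8·13 = -187.2
bd·variance of Q = 9·9·8 = 648
(ad+bc)·covariance of R and Q = (55.8)·2 = 111.6
covariance of V and W = -187.2 + 648 + 111.6 = 572.4.

covariance of V and W = 572.4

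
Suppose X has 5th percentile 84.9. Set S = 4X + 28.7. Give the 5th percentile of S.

Since a = 4 > 0 the transformation is increasing, so the 5th percentile of S = a·(P_{5} of X) + b = 4·84.9 + 28.7 = 368.3.

5th percentile of S = 368.3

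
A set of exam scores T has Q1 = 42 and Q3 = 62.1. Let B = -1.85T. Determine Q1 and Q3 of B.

Q1(B) = -114.885, Q3(B) = -77.7

a = -1.85 < 0 reverses order: Q1(B) comes from Q3(T), Q3(B) from Q1(T).
Q1(B) = (-1.85)·62.1 = -114.885; Q3(B) = (-1.85)·42 = -77.7.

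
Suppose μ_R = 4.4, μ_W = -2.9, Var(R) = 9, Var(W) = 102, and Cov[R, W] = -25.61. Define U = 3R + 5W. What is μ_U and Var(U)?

μ_U = 3·μ_R + 5·μ_W = 3·4.4 + 5·(-2.9) = -1.3.
Var(U) = a²·Var(R) + b²·Var(W) + 2ab·Cov[R, W] with a = 3, b = 5.
= 3²·9 + 5²·102 + 2·3·5·(-25.61)
= 81 + 2550 + (-768.3) = 1862.7.

μ_U = -1.3, Var(U) = 1862.7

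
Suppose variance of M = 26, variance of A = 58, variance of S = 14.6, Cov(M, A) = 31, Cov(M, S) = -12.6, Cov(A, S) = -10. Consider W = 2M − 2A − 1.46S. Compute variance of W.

variance of W = 134.30536

variance of W = a²·variance of M + b²·variance of A + c²·variance of S + 2ab·Cov(M, A) + 2ac·Cov(M, S) + 2bc·Cov(A, S), with a = 2, b = -2, c = -1.46.
= 104 + 232 + 31.12136 + (-248) + 73.584 + (-58.4)
= 134.30536.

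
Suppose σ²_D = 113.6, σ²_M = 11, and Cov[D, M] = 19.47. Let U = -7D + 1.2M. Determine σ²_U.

σ²_U = 5255.144

σ²_U = a²·σ²_D + b²·σ²_M + 2ab·Cov[D, M] with a = -7, b = 1.2.
= (-7)²·113.6 + 1.2²·11 + 2·(-7)·1.2·19.47
= 5566.4 + 15.84 + (-327.096) = 5255.144.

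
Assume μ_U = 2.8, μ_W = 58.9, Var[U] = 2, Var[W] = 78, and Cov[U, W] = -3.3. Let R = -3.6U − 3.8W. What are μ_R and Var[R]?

μ_R = (-3.6)·μ_U + (-3.8)·μ_W = (-3.6)·2.8 + (-3.8)·58.9 = -233.9.
Var[R] = a²·Var[U] + b²·Var[W] + 2ab·Cov[U, W] with a = -3.6, b = -3.8.
= (-3.6)²·2 + (-3.8)²·78 + 2·(-3.6)·(-3.8)·(-3.3)
= 25.92 + 1126.32 + (-90.288) = 1061.952.

μ_R = -233.9, Var[R] = 1061.952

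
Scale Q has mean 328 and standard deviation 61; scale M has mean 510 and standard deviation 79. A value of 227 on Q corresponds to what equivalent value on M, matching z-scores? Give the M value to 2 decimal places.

M = 379.20

z = (227 − 328)/61 ≈ -1.6557.
M = 510 + z·79 = 510 + (227 − 328)·79/61 ≈ 379.20.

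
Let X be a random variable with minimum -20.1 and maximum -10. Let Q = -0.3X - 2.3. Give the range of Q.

Range of X = -10 − (-20.1) = 10.1.
Range(Q) = |a|·Range(X) = |-0.3|·10.1 = 3.03.

Range(Q) = 3.03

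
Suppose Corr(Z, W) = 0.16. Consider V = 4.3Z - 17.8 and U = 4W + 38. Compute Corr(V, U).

Corr(V, U) = 0.16

Linear rescalings preserve correlation up to sign; here the slopes 4.3 and 4 have the same sign, so Corr(V, U) = Corr(Z, W) = 0.16.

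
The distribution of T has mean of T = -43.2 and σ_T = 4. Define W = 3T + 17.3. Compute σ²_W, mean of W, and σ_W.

W = 3T + 17.3 is linear with a = 3, b = 17.3.
σ²_T = 4² = 16.
σ²_W = a²·σ²_T = 3²·16 = 144 (the additive constant 17.3 does not affect variance).
mean of W = a·mean of T + b = 3·(-43.2) + 17.3 = -112.3.
σ_W = |a|·σ_T = |3|·4 = 12.

σ²_W = 144, mean of W = -112.3, σ_W = 12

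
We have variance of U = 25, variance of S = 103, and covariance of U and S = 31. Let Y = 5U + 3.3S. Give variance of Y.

variance of Y = a²·variance of U + b²·variance of S + 2ab·covariance of U and S with a = 5, b = 3.3.
= 5²·25 + 3.3²·103 + 2·5·3.3·31
= 625 + 1121.67 + 1023 = 2769.67.

variance of Y = 2769.67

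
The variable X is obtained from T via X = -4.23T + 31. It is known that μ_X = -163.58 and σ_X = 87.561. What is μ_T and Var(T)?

μ_T = 46, Var(T) = 428.49

From X = -4.23T + 31: μ_X = a·μ_T + b, so μ_T = (μ_X − b)/a = (-163.58 − 31)/(-4.23) = 46.
Var(X) = 87.561² = 7666.928721.
Var(X) = a²·Var(T), so Var(T) = 7666.928721/(-4.23)² = 428.49.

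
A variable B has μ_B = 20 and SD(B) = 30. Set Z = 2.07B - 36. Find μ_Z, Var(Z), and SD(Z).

μ_Z = 5.4, Var(Z) = 3856.41, SD(Z) = 62.1

Z = 2.07B - 36 is linear with a = 2.07, b = -36.
μ_Z = a·μ_B + b = 2.07·20 + (-36) = 5.4.
Var(B) = 30² = 900.
Var(Z) = a²·Var(B) = 2.07²·900 = 3856.41 (the additive constant -36 does not affect variance).
SD(Z) = |a|·SD(B) = |2.07|·30 = 62.1.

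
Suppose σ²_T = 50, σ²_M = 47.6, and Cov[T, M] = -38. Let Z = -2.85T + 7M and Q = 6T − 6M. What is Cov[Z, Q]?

Cov[Z, Q] = -5100

By bilinearity, Cov[Z, Q] = ac·σ²_T + bd·σ²_M + (ad+bc)·Cov[T, M], with a=-2.85, b=7, c=6, d=-6.
ac·σ²_T = (-2.85)·6·50 = -855
bd·σ²_M = 7·(-6)·47.6 = -1999.2
(ad+bc)·Cov[T, M] = (59.1)·(-38) = -2245.8
Cov[Z, Q] = -855 + (-1999.2) + (-2245.8) = -5100.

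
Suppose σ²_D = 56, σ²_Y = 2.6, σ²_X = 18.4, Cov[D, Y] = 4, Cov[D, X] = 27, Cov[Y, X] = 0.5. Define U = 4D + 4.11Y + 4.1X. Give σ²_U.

σ²_U = 2283.19446

σ²_U = a²·σ²_D + b²·σ²_Y + c²·σ²_X + 2ab·Cov[D, Y] + 2ac·Cov[D, X] + 2bc·Cov[Y, X], with a = 4, b = 4.11, c = 4.1.
= 896 + 43.91946 + 309.304 + 131.52 + 885.6 + 16.851
= 2283.19446.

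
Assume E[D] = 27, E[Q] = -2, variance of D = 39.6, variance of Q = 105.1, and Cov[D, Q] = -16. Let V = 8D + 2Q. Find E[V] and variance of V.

E[V] = 212, variance of V = 2442.8

E[V] = 8·E[D] + 2·E[Q] = 8·27 + 2·(-2) = 212.
variance of V = a²·variance of D + b²·variance of Q + 2ab·Cov[D, Q] with a = 8, b = 2.
= 8²·39.6 + 2²·105.1 + 2·8·2·(-16)
= 2534.4 + 420.4 + (-512) = 2442.8.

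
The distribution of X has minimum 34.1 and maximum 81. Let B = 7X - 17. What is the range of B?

Range of X = 81 − 34.1 = 46.9.
Range(B) = |a|·Range(X) = |7|·46.9 = 328.3.

Range(B) = 328.3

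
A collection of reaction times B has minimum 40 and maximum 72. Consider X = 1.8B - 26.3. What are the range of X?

Range of B = 72 − 40 = 32.
Range(X) = |a|·Range(B) = |1.8|·32 = 57.6.

Range(X) = 57.6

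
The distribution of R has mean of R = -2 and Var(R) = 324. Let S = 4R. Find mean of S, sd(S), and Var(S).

mean of S = -8, sd(S) = 72, Var(S) = 5184

S = 4R is linear with a = 4, b = 0.
mean of S = a·mean of R + b = 4·(-2) = -8.
sd(R) = √324 = 18.
sd(S) = |a|·sd(R) = |4|·18 = 72.
Var(S) = a²·Var(R) = 4²·324 = 5184.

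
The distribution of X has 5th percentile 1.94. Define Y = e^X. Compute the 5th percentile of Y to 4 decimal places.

e^X is increasing, so P_{5}(Y) = g(P_{5}(X)) ≈ 6.9588.

5th percentile of Y = 6.9588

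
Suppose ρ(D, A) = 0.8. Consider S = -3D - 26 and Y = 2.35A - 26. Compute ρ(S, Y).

ρ(S, Y) = -0.8

Linear rescalings preserve |correlation|; the slopes -3 and 2.35 have opposite signs, so the correlation flips sign: ρ(S, Y) = −ρ(D, A) = -0.8.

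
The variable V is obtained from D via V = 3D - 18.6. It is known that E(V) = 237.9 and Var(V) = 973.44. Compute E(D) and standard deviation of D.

E(D) = 85.5, standard deviation of D = 10.4

From V = 3D - 18.6: E(V) = a·E(D) + b, so E(D) = (E(V) − b)/a = (237.9 − (-18.6))/3 = 85.5.
standard deviation of V = √973.44 = 31.2.
standard deviation of V = |a|·standard deviation of D, so standard deviation of D = 31.2/|3| = 10.4.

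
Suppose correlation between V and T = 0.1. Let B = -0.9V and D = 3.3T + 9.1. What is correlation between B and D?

correlation between B and D = -0.1

Linear rescalings preserve |correlation|; the slopes -0.9 and 3.3 have opposite signs, so the correlation flips sign: correlation between B and D = −correlation between V and T = -0.1.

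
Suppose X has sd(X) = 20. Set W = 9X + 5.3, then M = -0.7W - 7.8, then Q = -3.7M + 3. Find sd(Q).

sd(Q) = 466.2

sd(W) = |9|·20 = 180.
sd(M) = |-0.7|·180 = 126.
sd(Q) = |-3.7|·126 = 466.2.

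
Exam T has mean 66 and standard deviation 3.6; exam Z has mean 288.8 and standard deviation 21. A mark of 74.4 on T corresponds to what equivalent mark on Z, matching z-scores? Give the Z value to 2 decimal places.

z = (74.4 − 66)/3.6 ≈ 2.3333.
Z = 288.8 + z·21 = 288.8 + (74.4 − 66)·21/3.6 = 337.80.

Z = 337.80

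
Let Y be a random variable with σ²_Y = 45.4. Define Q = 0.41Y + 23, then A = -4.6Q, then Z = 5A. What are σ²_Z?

σ²_Z = 4037.19046

σ²_Q = 0.41²·45.4 = 7.63174.
σ²_A = (-4.6)²·7.63174 = 161.4876184.
σ²_Z = 5²·161.4876184 = 4037.19046.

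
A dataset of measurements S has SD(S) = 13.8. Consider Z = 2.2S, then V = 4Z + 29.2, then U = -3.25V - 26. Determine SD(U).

SD(U) = 394.68

SD(Z) = |2.2|·13.8 = 30.36.
SD(V) = |4|·30.36 = 121.44.
SD(U) = |-3.25|·121.44 = 394.68.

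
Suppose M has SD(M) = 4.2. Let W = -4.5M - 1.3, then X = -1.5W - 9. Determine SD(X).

SD(W) = |-4.5|·4.2 = 18.9.
SD(X) = |-1.5|·18.9 = 28.35.

SD(X) = 28.35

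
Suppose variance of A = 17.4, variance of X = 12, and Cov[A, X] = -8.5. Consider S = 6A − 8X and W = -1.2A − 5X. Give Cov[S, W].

By bilinearity, Cov[S, W] = ac·variance of A + bd·variance of X + (ad+bc)·Cov[A, X], with a=6, b=-8, c=-1.2, d=-5.
ac·variance of A = 6·(-1.2)·17.4 = -125.28
bd·variance of X = (-8)·(-5)·12 = 480
(ad+bc)·Cov[A, X] = (-20.4)·(-8.5) = 173.4
Cov[S, W] = -125.28 + 480 + 173.4 = 528.12.

Cov[S, W] = 528.12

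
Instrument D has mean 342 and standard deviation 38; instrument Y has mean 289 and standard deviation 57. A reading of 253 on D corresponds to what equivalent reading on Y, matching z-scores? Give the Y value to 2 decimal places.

z = (253 − 342)/38 ≈ -2.3421.
Y = 289 + z·57 = 289 + (253 − 342)·57/38 = 155.50.

Y = 155.50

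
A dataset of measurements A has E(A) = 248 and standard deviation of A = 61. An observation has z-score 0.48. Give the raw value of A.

A = 277.28

A = E(A) + z·standard deviation of A = 248 + 0.48·61 = 277.28.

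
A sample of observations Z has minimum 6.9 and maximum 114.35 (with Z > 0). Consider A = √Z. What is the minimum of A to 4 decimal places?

√Z is increasing on this domain, so min(A) comes from min(Z) = 6.9: min(A) = √(6.9) ≈ 2.6268.

min(A) = 2.6268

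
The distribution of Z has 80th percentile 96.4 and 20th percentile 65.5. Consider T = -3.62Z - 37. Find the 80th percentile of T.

Since a = -3.62 < 0 the transformation is decreasing, reversing order: the 80th percentile of T corresponds to the 20th percentile of Z.
So P_{80}(T) = a·P_{20}(Z) + b = (-3.62)·65.5 + (-37) = -274.11.

80th percentile of T = -274.11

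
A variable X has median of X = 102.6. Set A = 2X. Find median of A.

A linear map preserves order up to sign, so median of A = a·median of X + b = 2·102.6 = 205.2.

median of A = 205.2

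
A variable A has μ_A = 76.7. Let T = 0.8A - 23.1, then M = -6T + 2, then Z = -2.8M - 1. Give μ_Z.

μ_Z = 636.168

μ_T = 0.8·76.7 + (-23.1) = 38.26.
μ_M = (-6)·38.26 + 2 = -227.56.
μ_Z = (-2.8)·(-227.56) + (-1) = 636.168.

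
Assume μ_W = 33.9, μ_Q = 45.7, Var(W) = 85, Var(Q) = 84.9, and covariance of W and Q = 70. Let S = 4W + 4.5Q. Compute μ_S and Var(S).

μ_S = 341.25, Var(S) = 5599.225

μ_S = 4·μ_W + 4.5·μ_Q = 4·33.9 + 4.5·45.7 = 341.25.
Var(S) = a²·Var(W) + b²·Var(Q) + 2ab·covariance of W and Q with a = 4, b = 4.5.
= 4²·85 + 4.5²·84.9 + 2·4·4.5·70
= 1360 + 1719.225 + 2520 = 5599.225.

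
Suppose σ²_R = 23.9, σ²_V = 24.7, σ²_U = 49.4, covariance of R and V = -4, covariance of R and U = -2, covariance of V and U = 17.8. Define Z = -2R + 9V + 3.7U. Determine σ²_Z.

σ²_Z = a²·σ²_R + b²·σ²_V + c²·σ²_U + 2ab·covariance of R and V + 2ac·covariance of R and U + 2bc·covariance of V and U, with a = -2, b = 9, c = 3.7.
= 95.6 + 2000.7 + 676.286 + 144 + 29.6 + 1185.48
= 4131.666.

σ²_Z = 4131.666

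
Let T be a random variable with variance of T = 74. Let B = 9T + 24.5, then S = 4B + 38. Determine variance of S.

variance of B = 9²·74 = 5994.
variance of S = 4²·5994 = 95904.

variance of S = 95904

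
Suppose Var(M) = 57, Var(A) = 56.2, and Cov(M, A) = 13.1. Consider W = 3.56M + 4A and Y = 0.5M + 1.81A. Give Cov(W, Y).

Cov(W, Y) = 618.95916

By bilinearity, Cov(W, Y) = ac·Var(M) + bd·Var(A) + (ad+bc)·Cov(M, A), with a=3.56, b=4, c=0.5, d=1.81.
ac·Var(M) = 3.56·0.5·57 = 101.46
bd·Var(A) = 4·1.81·56.2 = 406.888
(ad+bc)·Cov(M, A) = (8.4436)·13.1 = 110.61116
Cov(W, Y) = 101.46 + 406.888 + 110.61116 = 618.95916.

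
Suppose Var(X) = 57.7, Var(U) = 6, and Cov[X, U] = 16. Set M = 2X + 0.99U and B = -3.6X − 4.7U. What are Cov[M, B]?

Cov[M, B] = -650.782

By bilinearity, Cov[M, B] = ac·Var(X) + bd·Var(U) + (ad+bc)·Cov[X, U], with a=2, b=0.99, c=-3.6, d=-4.7.
ac·Var(X) = 2·(-3.6)·57.7 = -415.44
bd·Var(U) = 0.99·(-4.7)·6 = -27.918
(ad+bc)·Cov[X, U] = (-12.964)·16 = -207.424
Cov[M, B] = -415.44 + (-27.918) + (-207.424) = -650.782.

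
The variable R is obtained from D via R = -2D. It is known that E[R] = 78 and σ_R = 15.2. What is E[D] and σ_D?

E[D] = -39, σ_D = 7.6

From R = -2D: E[R] = a·E[D] + b, so E[D] = (E[R] − b)/a = (78 − 0)/(-2) = -39.
σ_R = |a|·σ_D, so σ_D = 15.2/|-2| = 7.6.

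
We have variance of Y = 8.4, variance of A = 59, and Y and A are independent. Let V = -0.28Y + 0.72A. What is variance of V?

variance of V = 31.24416

variance of V = a²·variance of Y + b²·variance of A + 2ab·covariance of Y and A with a = -0.28, b = 0.72.
Independence gives covariance of Y and A = 0.
= (-0.28)²·8.4 + 0.72²·59 + 2·(-0.28)·0.72·0
= 0.65856 + 30.5856 + 0 = 31.24416.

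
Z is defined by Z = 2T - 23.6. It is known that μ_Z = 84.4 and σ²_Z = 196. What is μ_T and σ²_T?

From Z = 2T - 23.6: μ_Z = a·μ_T + b, so μ_T = (μ_Z − b)/a = (84.4 − (-23.6))/2 = 54.
σ²_Z = a²·σ²_T, so σ²_T = 196/2² = 49.

μ_T = 54, σ²_T = 49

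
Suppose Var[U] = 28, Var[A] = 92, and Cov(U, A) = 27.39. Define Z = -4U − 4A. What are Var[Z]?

Var[Z] = a²·Var[U] + b²·Var[A] + 2ab·Cov(U, A) with a = -4, b = -4.
= (-4)²·28 + (-4)²·92 + 2·(-4)·(-4)·27.39
= 448 + 1472 + 876.48 = 2796.48.

Var[Z] = 2796.48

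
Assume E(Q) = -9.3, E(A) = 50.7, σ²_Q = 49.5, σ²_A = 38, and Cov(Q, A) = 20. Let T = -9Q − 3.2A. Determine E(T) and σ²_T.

E(T) = (-9)·E(Q) + (-3.2)·E(A) = (-9)·(-9.3) + (-3.2)·50.7 = -78.54.
σ²_T = a²·σ²_Q + b²·σ²_A + 2ab·Cov(Q, A) with a = -9, b = -3.2.
= (-9)²·49.5 + (-3.2)²·38 + 2·(-9)·(-3.2)·20
= 4009.5 + 389.12 + 1152 = 5550.62.

E(T) = -78.54, σ²_T = 5550.62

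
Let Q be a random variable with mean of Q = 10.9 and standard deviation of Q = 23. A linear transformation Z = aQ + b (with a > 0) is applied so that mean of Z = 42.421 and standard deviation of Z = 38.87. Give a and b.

standard deviation of Z = a·standard deviation of Q (a > 0), so a = 38.87/23 = 1.69.
mean of Z = a·mean of Q + b, so b = 42.421 − 1.69·10.9 = 24.

a = 1.69, b = 24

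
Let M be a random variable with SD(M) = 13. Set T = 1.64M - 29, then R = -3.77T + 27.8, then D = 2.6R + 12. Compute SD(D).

SD(D) = 208.97864

SD(T) = |1.64|·13 = 21.32.
SD(R) = |-3.77|·21.32 = 80.3764.
SD(D) = |2.6|·80.3764 = 208.97864.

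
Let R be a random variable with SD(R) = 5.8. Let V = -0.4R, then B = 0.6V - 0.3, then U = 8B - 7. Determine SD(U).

SD(U) = 11.136

SD(V) = |-0.4|·5.8 = 2.32.
SD(B) = |0.6|·2.32 = 1.392.
SD(U) = |8|·1.392 = 11.136.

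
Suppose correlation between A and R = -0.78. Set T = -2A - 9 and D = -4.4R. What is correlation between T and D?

Linear rescalings preserve correlation up to sign; here the slopes -2 and -4.4 have the same sign, so correlation between T and D = correlation between A and R = -0.78.

correlation between T and D = -0.78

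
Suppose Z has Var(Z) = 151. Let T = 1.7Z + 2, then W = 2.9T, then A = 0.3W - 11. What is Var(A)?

Var(T) = 1.7²·151 = 436.39.
Var(W) = 2.9²·436.39 = 3670.0399.
Var(A) = 0.3²·3670.0399 = 330.303591.

Var(A) = 330.303591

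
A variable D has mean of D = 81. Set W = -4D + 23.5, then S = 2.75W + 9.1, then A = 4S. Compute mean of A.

mean of A = -3269.1

mean of W = (-4)·81 + 23.5 = -300.5.
mean of S = 2.75·(-300.5) + 9.1 = -817.275.
mean of A = 4·(-817.275) = -3269.1.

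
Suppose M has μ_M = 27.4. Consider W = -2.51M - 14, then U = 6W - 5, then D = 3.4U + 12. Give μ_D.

μ_D = -1693.5896

μ_W = (-2.51)·27.4 + (-14) = -82.774.
μ_U = 6·(-82.774) + (-5) = -501.644.
μ_D = 3.4·(-501.644) + 12 = -1693.5896.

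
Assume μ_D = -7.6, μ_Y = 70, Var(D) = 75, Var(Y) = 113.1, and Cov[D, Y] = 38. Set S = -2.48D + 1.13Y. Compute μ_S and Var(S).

μ_S = (-2.48)·μ_D + 1.13·μ_Y = (-2.48)·(-7.6) + 1.13·70 = 97.948.
Var(S) = a²·Var(D) + b²·Var(Y) + 2ab·Cov[D, Y] with a = -2.48, b = 1.13.
= (-2.48)²·75 + 1.13²·113.1 + 2·(-2.48)·1.13·38
= 461.28 + 144.41739 + (-212.9824) = 392.71499.

μ_S = 97.948, Var(S) = 392.71499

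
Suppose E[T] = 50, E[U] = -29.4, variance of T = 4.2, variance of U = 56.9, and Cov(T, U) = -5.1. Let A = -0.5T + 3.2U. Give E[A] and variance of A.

E[A] = (-0.5)·E[T] + 3.2·E[U] = (-0.5)·50 + 3.2·(-29.4) = -119.08.
variance of A = a²·variance of T + b²·variance of U + 2ab·Cov(T, U) with a = -0.5, b = 3.2.
= (-0.5)²·4.2 + 3.2²·56.9 + 2·(-0.5)·3.2·(-5.1)
= 1.05 + 582.656 + 16.32 = 600.026.

E[A] = -119.08, variance of A = 600.026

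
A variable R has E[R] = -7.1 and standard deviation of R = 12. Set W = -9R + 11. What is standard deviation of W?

W = -9R + 11 is linear with a = -9, b = 11.
standard deviation of W = |a|·standard deviation of R = |-9|·12 = 108.

standard deviation of W = 108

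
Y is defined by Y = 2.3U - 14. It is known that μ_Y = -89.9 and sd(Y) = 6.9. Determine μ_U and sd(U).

From Y = 2.3U - 14: μ_Y = a·μ_U + b, so μ_U = (μ_Y − b)/a = (-89.9 − (-14))/2.3 = -33.
sd(Y) = |a|·sd(U), so sd(U) = 6.9/|2.3| = 3.

μ_U = -33, sd(U) = 3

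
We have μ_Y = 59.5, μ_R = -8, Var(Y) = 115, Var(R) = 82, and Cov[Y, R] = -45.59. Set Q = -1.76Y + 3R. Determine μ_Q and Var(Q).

μ_Q = -128.72, Var(Q) = 1575.6544

μ_Q = (-1.76)·μ_Y + 3·μ_R = (-1.76)·59.5 + 3·(-8) = -128.72.
Var(Q) = a²·Var(Y) + b²·Var(R) + 2ab·Cov[Y, R] with a = -1.76, b = 3.
= (-1.76)²·115 + 3²·82 + 2·(-1.76)·3·(-45.59)
= 356.224 + 738 + 481.4304 = 1575.6544.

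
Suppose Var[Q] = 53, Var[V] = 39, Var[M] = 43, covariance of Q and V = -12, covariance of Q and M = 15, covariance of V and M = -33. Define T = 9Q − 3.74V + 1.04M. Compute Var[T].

Var[T] = a²·Var[Q] + b²·Var[V] + c²·Var[M] + 2ab·covariance of Q and V + 2ac·covariance of Q and M + 2bc·covariance of V and M, with a = 9, b = -3.74, c = 1.04.
= 4293 + 545.5164 + 46.5088 + 807.84 + 280.8 + 256.7136
= 6230.3788.

Var[T] = 6230.3788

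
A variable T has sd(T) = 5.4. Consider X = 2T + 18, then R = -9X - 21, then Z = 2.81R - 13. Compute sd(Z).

sd(Z) = 273.132

sd(X) = |2|·5.4 = 10.8.
sd(R) = |-9|·10.8 = 97.2.
sd(Z) = |2.81|·97.2 = 273.132.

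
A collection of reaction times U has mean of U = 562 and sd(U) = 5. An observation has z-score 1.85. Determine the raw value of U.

U = mean of U + z·sd(U) = 562 + 1.85·5 = 571.25.

U = 571.25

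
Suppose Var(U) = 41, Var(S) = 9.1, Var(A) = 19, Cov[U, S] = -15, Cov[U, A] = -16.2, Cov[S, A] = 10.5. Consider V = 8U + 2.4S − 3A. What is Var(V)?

Var(V) = a²·Var(U) + b²·Var(S) + c²·Var(A) + 2ab·Cov[U, S] + 2ac·Cov[U, A] + 2bc·Cov[S, A], with a = 8, b = 2.4, c = -3.
= 2624 + 52.416 + 171 + (-576) + 777.6 + (-151.2)
= 2897.816.

Var(V) = 2897.816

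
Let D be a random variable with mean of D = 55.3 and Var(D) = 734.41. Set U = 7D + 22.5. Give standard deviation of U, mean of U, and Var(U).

standard deviation of U = 189.7, mean of U = 409.6, Var(U) = 35986.09

U = 7D + 22.5 is linear with a = 7, b = 22.5.
standard deviation of D = √734.41 = 27.1.
standard deviation of U = |a|·standard deviation of D = |7|·27.1 = 189.7.
mean of U = a·mean of D + b = 7·55.3 + 22.5 = 409.6.
Var(U) = a²·Var(D) = 7²·734.41 = 35986.09 (the additive constant 22.5 does not affect variance).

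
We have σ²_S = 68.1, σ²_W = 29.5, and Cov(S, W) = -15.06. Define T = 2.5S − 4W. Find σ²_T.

σ²_T = 1198.825

σ²_T = a²·σ²_S + b²·σ²_W + 2ab·Cov(S, W) with a = 2.5, b = -4.
= 2.5²·68.1 + (-4)²·29.5 + 2·2.5·(-4)·(-15.06)
= 425.625 + 472 + 301.2 = 1198.825.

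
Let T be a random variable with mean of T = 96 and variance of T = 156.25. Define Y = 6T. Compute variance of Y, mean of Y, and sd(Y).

variance of Y = 5625, mean of Y = 576, sd(Y) = 75

Y = 6T is linear with a = 6, b = 0.
variance of Y = a²·variance of T = 6²·156.25 = 5625.
mean of Y = a·mean of T + b = 6·96 = 576.
sd(T) = √156.25 = 12.5.
sd(Y) = |a|·sd(T) = |6|·12.5 = 75.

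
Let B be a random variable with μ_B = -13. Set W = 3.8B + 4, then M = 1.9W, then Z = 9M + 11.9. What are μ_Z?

μ_W = 3.8·(-13) + 4 = -45.4.
μ_M = 1.9·(-45.4) = -86.26.
μ_Z = 9·(-86.26) + 11.9 = -764.44.

μ_Z = -764.44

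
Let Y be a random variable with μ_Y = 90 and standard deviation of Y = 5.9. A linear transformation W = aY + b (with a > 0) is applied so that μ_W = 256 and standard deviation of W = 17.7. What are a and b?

standard deviation of W = a·standard deviation of Y (a > 0), so a = 17.7/5.9 = 3.
μ_W = a·μ_Y + b, so b = 256 − 3·90 = -14.

a = 3, b = -14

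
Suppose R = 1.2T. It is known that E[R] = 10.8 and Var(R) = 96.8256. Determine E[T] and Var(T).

E[T] = 9, Var(T) = 67.24

From R = 1.2T: E[R] = a·E[T] + b, so E[T] = (E[R] − b)/a = (10.8 − 0)/1.2 = 9.
Var(R) = a²·Var(T), so Var(T) = 96.8256/1.2² = 67.24.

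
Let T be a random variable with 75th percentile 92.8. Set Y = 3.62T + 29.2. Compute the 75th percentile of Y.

75th percentile of Y = 365.136

Since a = 3.62 > 0 the transformation is increasing, so the 75th percentile of Y = a·(P_{75} of T) + b = 3.62·92.8 + 29.2 = 365.136.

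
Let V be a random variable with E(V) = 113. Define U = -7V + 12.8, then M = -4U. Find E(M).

E(M) = 3112.8

E(U) = (-7)·113 + 12.8 = -778.2.
E(M) = (-4)·(-778.2) = 3112.8.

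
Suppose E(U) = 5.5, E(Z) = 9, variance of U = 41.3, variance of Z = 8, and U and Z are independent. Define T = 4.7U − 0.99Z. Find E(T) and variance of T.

E(T) = 4.7·E(U) + (-0.99)·E(Z) = 4.7·5.5 + (-0.99)·9 = 16.94.
variance of T = a²·variance of U + b²·variance of Z + 2ab·covariance of U and Z with a = 4.7, b = -0.99.
Independence gives covariance of U and Z = 0.
= 4.7²·41.3 + (-0.99)²·8 + 2·4.7·(-0.99)·0
= 912.317 + 7.8408 + 0 = 920.1578.

E(T) = 16.94, variance of T = 920.1578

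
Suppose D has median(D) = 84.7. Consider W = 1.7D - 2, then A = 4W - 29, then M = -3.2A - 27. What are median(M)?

median(W) = 1.7·84.7 + (-2) = 141.99.
median(A) = 4·141.99 + (-29) = 538.96.
median(M) = (-3.2)·538.96 + (-27) = -1751.672.

median(M) = -1751.672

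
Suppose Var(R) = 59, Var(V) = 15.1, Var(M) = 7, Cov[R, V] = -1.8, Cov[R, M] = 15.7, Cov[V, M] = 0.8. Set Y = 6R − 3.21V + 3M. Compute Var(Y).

Var(Y) = a²·Var(R) + b²·Var(V) + c²·Var(M) + 2ab·Cov[R, V] + 2ac·Cov[R, M] + 2bc·Cov[V, M], with a = 6, b = -3.21, c = 3.
= 2124 + 155.59191 + 63 + 69.336 + 565.2 + (-15.408)
= 2961.71991.

Var(Y) = 2961.71991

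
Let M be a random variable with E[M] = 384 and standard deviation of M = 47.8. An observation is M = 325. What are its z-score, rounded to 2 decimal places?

z = -1.23

z = (M − E[M]) / standard deviation of M = (325 − 384) / 47.8 ≈ -1.23.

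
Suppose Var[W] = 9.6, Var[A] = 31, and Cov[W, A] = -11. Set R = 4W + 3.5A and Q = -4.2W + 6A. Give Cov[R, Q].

By bilinearity, Cov[R, Q] = ac·Var[W] + bd·Var[A] + (ad+bc)·Cov[W, A], with a=4, b=3.5, c=-4.2, d=6.
ac·Var[W] = 4·(-4.2)·9.6 = -161.28
bd·Var[A] = 3.5·6·31 = 651
(ad+bc)·Cov[W, A] = (9.3)·(-11) = -102.3
Cov[R, Q] = -161.28 + 651 + (-102.3) = 387.42.

Cov[R, Q] = 387.42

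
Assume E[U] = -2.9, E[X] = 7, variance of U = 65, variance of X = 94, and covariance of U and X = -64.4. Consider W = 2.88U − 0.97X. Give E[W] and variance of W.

E[W] = 2.88·E[U] + (-0.97)·E[X] = 2.88·(-2.9) + (-0.97)·7 = -15.142.
variance of W = a²·variance of U + b²·variance of X + 2ab·covariance of U and X with a = 2.88, b = -0.97.
= 2.88²·65 + (-0.97)²·94 + 2·2.88·(-0.97)·(-64.4)
= 539.136 + 88.4446 + 359.81568 = 987.39628.

E[W] = -15.142, variance of W = 987.39628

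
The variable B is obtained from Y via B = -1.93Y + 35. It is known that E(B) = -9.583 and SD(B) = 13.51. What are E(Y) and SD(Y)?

From B = -1.93Y + 35: E(B) = a·E(Y) + b, so E(Y) = (E(B) − b)/a = (-9.583 − 35)/(-1.93) = 23.1.
SD(B) = |a|·SD(Y), so SD(Y) = 13.51/|-1.93| = 7.

E(Y) = 23.1, SD(Y) = 7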